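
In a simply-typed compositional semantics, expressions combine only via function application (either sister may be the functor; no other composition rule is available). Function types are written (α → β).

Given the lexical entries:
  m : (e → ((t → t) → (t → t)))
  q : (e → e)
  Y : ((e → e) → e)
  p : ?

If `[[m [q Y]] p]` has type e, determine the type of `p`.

(((t → t) → (t → t)) → e)

[[m [q Y]] p] must have type e. The sister [m [q Y]] has type ((t → t) → (t → t)); that is not a function onto e, so p must be the functor, of type (((t → t) → (t → t)) → e).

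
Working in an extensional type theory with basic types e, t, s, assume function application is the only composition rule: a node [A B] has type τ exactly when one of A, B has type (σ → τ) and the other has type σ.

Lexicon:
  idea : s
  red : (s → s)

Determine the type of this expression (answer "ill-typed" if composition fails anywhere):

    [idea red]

s

[idea red]: functor red : (s → s), argument idea : s; result s.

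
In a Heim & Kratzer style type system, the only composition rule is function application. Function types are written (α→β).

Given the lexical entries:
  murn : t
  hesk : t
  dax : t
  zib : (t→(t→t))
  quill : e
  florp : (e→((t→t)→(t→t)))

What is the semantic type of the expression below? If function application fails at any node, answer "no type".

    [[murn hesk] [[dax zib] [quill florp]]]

no type

[murn hesk]: t with t — neither is a function whose domain matches the other; composition fails here.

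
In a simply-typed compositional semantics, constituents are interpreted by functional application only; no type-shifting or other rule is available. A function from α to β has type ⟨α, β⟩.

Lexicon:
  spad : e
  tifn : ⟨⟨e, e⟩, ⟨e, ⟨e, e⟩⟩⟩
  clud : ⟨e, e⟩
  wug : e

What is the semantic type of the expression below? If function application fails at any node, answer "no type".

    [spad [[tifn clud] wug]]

[tifn clud]: functor tifn : ⟨⟨e, e⟩, ⟨e, ⟨e, e⟩⟩⟩, argument clud : ⟨e, e⟩; result ⟨e, ⟨e, e⟩⟩.
[[tifn clud] wug]: functor [tifn clud] : ⟨e, ⟨e, e⟩⟩, argument wug : e; result ⟨e, e⟩.
[spad [[tifn clud] wug]]: functor [[tifn clud] wug] : ⟨e, e⟩, argument spad : e; result e.

e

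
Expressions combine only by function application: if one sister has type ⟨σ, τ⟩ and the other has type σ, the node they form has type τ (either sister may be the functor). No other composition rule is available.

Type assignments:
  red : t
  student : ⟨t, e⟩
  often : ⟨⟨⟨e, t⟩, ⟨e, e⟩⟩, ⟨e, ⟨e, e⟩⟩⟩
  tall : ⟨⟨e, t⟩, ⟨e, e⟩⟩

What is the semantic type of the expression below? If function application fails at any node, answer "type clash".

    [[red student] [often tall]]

At [red student], student : ⟨t, e⟩ takes red : t, giving e.
At [often tall], often : ⟨⟨⟨e, t⟩, ⟨e, e⟩⟩, ⟨e, ⟨e, e⟩⟩⟩ takes tall : ⟨⟨e, t⟩, ⟨e, e⟩⟩, giving ⟨e, ⟨e, e⟩⟩.
At [[red student] [often tall]], [often tall] : ⟨e, ⟨e, e⟩⟩ takes [red student] : e, giving ⟨e, e⟩.

⟨e, e⟩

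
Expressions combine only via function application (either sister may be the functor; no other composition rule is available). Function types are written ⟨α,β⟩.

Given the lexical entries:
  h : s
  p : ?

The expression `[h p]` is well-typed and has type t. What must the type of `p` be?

[h p] is required to be t. h : s cannot yield t as functor, so p : ⟨s,t⟩.

⟨s,t⟩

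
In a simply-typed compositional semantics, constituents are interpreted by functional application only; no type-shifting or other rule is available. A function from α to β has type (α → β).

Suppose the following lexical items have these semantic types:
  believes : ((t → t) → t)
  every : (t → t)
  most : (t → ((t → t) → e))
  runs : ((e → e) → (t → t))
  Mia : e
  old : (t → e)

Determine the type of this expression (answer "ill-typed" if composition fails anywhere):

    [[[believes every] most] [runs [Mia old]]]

[believes every]: believes is ((t → t) → t), every is (t → t); result t.
[[believes every] most]: most is (t → ((t → t) → e)), [believes every] is t; result ((t → t) → e).
[Mia old]: e and (t → e) cannot combine by function application — type clash.

ill-typed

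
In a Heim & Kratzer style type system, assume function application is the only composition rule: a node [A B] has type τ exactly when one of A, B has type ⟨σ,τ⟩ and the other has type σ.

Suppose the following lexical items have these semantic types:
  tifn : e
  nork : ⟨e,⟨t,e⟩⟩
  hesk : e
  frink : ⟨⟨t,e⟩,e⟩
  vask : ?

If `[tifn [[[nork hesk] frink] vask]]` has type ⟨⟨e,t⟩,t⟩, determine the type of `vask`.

⟨e,⟨e,⟨⟨e,t⟩,t⟩⟩⟩

For [tifn [[[nork hesk] frink] vask]] to have type ⟨⟨e,t⟩,t⟩ with tifn of type e, [[[nork hesk] frink] vask] must be the function: [[[nork hesk] frink] vask] : ⟨e,⟨⟨e,t⟩,t⟩⟩.
For [[[nork hesk] frink] vask] to have type ⟨e,⟨⟨e,t⟩,t⟩⟩ with [[nork hesk] frink] of type e, vask must be the function: vask : ⟨e,⟨e,⟨⟨e,t⟩,t⟩⟩⟩.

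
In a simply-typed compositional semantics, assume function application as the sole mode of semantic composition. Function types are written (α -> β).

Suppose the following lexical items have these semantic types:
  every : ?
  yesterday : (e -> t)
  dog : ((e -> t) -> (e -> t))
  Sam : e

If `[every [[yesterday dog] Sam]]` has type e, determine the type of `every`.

At [every [[yesterday dog] Sam]] (required: e): [[yesterday dog] Sam] is t, which is not a function with range e; hence every is the functor — type (t -> e).

(t -> e)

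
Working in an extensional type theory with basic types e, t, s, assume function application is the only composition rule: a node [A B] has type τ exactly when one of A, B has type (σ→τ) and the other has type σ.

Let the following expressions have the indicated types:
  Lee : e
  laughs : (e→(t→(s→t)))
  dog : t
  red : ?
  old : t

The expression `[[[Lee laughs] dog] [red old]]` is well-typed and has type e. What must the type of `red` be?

(t→((s→t)→e))

[[[Lee laughs] dog] [red old]] is required to be e. [[Lee laughs] dog] : (s→t) cannot yield e as functor, so [red old] : ((s→t)→e).
[red old] is required to be ((s→t)→e). old : t cannot yield ((s→t)→e) as functor, so red : (t→((s→t)→e)).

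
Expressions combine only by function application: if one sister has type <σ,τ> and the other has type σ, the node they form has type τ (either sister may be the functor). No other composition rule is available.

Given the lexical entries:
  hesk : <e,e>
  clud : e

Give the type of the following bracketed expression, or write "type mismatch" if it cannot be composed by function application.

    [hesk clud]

[hesk clud] — hesk of type <e,e> combines with clud of type e: type e.

e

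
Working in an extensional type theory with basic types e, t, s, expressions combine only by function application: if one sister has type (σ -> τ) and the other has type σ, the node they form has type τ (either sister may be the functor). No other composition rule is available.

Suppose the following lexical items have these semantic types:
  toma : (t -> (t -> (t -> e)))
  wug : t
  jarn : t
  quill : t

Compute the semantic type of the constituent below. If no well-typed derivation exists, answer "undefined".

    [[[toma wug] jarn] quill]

e

[toma wug]: (t -> (t -> (t -> e))) applied to t yields (t -> (t -> e)).
[[toma wug] jarn]: (t -> (t -> e)) applied to t yields (t -> e).
[[[toma wug] jarn] quill]: (t -> e) applied to t yields e.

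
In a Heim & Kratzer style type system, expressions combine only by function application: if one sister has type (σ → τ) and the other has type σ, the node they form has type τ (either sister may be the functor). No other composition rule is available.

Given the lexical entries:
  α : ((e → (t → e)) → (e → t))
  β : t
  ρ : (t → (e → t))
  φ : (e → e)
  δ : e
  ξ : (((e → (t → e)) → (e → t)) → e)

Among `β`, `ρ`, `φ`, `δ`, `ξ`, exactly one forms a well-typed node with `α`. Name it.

ξ

β : t — no; α wants (e → (t → e)), and β wants nothing (atomic).
ρ : (t → (e → t)) — no; α wants (e → (t → e)), and ρ wants t.
φ : (e → e) — no; α wants (e → (t → e)), and φ wants e.
δ : e — no; α wants (e → (t → e)), and δ wants nothing (atomic).
ξ — combines: ξ : (((e → (t → e)) → (e → t)) → e) takes α : ((e → (t → e)) → (e → t)) as argument, giving e.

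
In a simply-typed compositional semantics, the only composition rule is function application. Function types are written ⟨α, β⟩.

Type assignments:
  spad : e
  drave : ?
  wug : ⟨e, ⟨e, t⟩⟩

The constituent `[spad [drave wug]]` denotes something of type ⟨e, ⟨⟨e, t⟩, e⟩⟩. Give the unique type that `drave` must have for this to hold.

⟨⟨e, ⟨e, t⟩⟩, ⟨e, ⟨e, ⟨⟨e, t⟩, e⟩⟩⟩⟩

For [spad [drave wug]] to have type ⟨e, ⟨⟨e, t⟩, e⟩⟩ with spad of type e, [drave wug] must be the function: [drave wug] : ⟨e, ⟨e, ⟨⟨e, t⟩, e⟩⟩⟩.
For [drave wug] to have type ⟨e, ⟨e, ⟨⟨e, t⟩, e⟩⟩⟩ with wug of type ⟨e, ⟨e, t⟩⟩, drave must be the function: drave : ⟨⟨e, ⟨e, t⟩⟩, ⟨e, ⟨e, ⟨⟨e, t⟩, e⟩⟩⟩⟩.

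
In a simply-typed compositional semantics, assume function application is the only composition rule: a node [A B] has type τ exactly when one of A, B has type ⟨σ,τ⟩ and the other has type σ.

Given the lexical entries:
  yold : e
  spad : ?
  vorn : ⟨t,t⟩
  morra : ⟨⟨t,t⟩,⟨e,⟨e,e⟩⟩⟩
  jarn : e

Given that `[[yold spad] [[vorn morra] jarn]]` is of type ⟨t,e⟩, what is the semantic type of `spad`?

⟨e,⟨⟨e,e⟩,⟨t,e⟩⟩⟩

[[yold spad] [[vorn morra] jarn]] must have type ⟨t,e⟩. The sister [[vorn morra] jarn] has type ⟨e,e⟩; that is not a function onto ⟨t,e⟩, so [yold spad] must be the functor, of type ⟨⟨e,e⟩,⟨t,e⟩⟩.
[yold spad] must have type ⟨⟨e,e⟩,⟨t,e⟩⟩. The sister yold has type e; that is not a function onto ⟨⟨e,e⟩,⟨t,e⟩⟩, so spad must be the functor, of type ⟨e,⟨⟨e,e⟩,⟨t,e⟩⟩⟩.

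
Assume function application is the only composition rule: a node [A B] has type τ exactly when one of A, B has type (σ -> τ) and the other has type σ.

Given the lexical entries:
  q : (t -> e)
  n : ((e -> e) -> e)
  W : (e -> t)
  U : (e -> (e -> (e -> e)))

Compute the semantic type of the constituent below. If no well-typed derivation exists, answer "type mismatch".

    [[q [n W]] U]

[n W]: ((e -> e) -> e) and (e -> t) cannot combine by function application — type clash.

type mismatch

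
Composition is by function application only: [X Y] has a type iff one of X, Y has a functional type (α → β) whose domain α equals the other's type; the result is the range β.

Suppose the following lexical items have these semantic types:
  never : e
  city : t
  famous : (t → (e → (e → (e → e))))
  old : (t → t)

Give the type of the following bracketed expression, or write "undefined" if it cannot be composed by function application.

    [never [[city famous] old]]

undefined

[city famous]: (t → (e → (e → (e → e)))) applied to t yields (e → (e → (e → e))).
[[city famous] old]: (e → (e → (e → e))) and (t → t) cannot combine by function application — type clash.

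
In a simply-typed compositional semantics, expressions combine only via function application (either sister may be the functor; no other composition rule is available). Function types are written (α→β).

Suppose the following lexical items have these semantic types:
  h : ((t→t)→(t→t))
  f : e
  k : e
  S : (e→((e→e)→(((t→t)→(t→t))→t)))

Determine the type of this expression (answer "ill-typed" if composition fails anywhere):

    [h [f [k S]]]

[k S]: (e→((e→e)→(((t→t)→(t→t))→t))) applied to e yields ((e→e)→(((t→t)→(t→t))→t)).
[f [k S]]: e with ((e→e)→(((t→t)→(t→t))→t)) — neither is a function whose domain matches the other; composition fails here.

ill-typed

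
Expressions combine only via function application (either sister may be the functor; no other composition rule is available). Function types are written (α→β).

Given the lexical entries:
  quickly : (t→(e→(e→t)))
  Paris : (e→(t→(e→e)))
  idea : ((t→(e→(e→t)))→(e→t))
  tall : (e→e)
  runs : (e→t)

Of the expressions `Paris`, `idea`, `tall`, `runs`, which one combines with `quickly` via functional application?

idea

Paris : (e→(t→(e→e))) — neither side's domain matches the other.
idea — combines: idea : ((t→(e→(e→t)))→(e→t)) takes quickly : (t→(e→(e→t))) as argument, giving (e→t).
tall : (e→e) — neither side's domain matches the other.
runs : (e→t) — neither side's domain matches the other.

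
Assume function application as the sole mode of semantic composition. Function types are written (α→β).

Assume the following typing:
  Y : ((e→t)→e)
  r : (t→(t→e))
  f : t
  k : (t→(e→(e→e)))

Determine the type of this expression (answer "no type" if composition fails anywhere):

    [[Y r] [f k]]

no type

[Y r]: ((e→t)→e) and (t→(t→e)) cannot combine by function application — type clash.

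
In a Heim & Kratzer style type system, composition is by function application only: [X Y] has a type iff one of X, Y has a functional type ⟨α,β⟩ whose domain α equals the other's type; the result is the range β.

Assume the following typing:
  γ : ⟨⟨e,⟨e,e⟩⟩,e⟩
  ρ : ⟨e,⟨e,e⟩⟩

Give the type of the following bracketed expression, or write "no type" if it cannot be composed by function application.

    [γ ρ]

e

[γ ρ]: γ is ⟨⟨e,⟨e,e⟩⟩,e⟩, ρ is ⟨e,⟨e,e⟩⟩; result e.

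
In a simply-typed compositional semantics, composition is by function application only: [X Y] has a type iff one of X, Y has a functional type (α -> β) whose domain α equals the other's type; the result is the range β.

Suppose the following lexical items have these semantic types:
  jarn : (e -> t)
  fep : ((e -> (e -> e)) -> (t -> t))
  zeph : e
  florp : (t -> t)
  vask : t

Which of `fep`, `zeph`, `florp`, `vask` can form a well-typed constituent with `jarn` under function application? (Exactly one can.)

zeph

fep : ((e -> (e -> e)) -> (t -> t)) — neither side's domain matches the other.
zeph — combines: jarn : (e -> t) takes zeph : e as argument, giving t.
florp : (t -> t) — neither side's domain matches the other.
vask : t — neither side's domain matches the other.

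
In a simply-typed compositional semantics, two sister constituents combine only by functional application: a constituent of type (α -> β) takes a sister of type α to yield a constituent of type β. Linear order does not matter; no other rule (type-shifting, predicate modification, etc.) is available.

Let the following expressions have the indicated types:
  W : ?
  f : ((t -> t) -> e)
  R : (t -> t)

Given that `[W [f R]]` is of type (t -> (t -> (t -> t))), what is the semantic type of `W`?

(e -> (t -> (t -> (t -> t))))

[W [f R]] must have type (t -> (t -> (t -> t))). The sister [f R] has type e; that is not a function onto (t -> (t -> (t -> t))), so W must be the functor, of type (e -> (t -> (t -> (t -> t)))).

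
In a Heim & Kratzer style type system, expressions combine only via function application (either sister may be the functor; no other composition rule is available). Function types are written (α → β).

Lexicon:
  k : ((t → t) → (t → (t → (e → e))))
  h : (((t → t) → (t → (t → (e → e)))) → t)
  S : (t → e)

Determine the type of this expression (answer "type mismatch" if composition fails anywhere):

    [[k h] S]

[k h]: (((t → t) → (t → (t → (e → e)))) → t) applied to ((t → t) → (t → (t → (e → e)))) yields t.
[[k h] S]: (t → e) applied to t yields e.

e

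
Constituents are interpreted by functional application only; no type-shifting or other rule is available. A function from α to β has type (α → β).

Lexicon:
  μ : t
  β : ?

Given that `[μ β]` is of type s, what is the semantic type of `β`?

For [μ β] to have type s with μ of type t, β must be the function: β : (t → s).

(t → s)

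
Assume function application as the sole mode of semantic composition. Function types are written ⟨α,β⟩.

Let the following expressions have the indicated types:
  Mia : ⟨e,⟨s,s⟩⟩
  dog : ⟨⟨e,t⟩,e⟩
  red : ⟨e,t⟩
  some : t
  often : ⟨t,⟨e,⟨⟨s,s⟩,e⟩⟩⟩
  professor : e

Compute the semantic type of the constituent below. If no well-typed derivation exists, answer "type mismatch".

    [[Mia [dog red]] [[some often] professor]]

[dog red]: functor dog : ⟨⟨e,t⟩,e⟩, argument red : ⟨e,t⟩; result e.
[Mia [dog red]]: functor Mia : ⟨e,⟨s,s⟩⟩, argument [dog red] : e; result ⟨s,s⟩.
[some often]: functor often : ⟨t,⟨e,⟨⟨s,s⟩,e⟩⟩⟩, argument some : t; result ⟨e,⟨⟨s,s⟩,e⟩⟩.
[[some often] professor]: functor [some often] : ⟨e,⟨⟨s,s⟩,e⟩⟩, argument professor : e; result ⟨⟨s,s⟩,e⟩.
[[Mia [dog red]] [[some often] professor]]: functor [[some often] professor] : ⟨⟨s,s⟩,e⟩, argument [Mia [dog red]] : ⟨s,s⟩; result e.

e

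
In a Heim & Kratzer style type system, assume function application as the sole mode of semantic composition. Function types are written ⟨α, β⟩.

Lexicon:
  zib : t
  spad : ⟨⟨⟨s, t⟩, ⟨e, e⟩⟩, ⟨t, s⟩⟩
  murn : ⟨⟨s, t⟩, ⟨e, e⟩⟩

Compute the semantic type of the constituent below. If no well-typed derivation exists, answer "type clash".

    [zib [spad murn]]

s

[spad murn] — spad of type ⟨⟨⟨s, t⟩, ⟨e, e⟩⟩, ⟨t, s⟩⟩ combines with murn of type ⟨⟨s, t⟩, ⟨e, e⟩⟩: type ⟨t, s⟩.
[zib [spad murn]] — [spad murn] of type ⟨t, s⟩ combines with zib of type t: type s.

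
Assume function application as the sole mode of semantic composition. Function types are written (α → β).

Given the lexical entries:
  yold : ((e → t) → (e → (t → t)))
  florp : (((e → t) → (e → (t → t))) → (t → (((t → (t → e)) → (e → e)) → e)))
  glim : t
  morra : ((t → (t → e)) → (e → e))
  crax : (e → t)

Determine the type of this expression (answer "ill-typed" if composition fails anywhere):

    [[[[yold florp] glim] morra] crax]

[yold florp]: (((e → t) → (e → (t → t))) → (t → (((t → (t → e)) → (e → e)) → e))) applied to ((e → t) → (e → (t → t))) yields (t → (((t → (t → e)) → (e → e)) → e)).
[[yold florp] glim]: (t → (((t → (t → e)) → (e → e)) → e)) applied to t yields (((t → (t → e)) → (e → e)) → e).
[[[yold florp] glim] morra]: (((t → (t → e)) → (e → e)) → e) applied to ((t → (t → e)) → (e → e)) yields e.
[[[[yold florp] glim] morra] crax]: (e → t) applied to e yields t.

t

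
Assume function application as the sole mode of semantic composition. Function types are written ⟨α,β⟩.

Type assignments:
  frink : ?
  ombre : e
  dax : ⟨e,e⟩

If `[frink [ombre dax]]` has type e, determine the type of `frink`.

[frink [ombre dax]] is required to be e. [ombre dax] : e cannot yield e as functor, so frink : ⟨e,e⟩.

⟨e,e⟩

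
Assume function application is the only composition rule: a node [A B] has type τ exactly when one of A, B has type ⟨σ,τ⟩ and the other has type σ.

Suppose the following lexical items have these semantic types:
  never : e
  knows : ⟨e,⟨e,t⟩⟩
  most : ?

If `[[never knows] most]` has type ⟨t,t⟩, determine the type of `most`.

At [[never knows] most] (required: ⟨t,t⟩): [never knows] is ⟨e,t⟩, which is not a function with range ⟨t,t⟩; hence most is the functor — type ⟨⟨e,t⟩,⟨t,t⟩⟩.

⟨⟨e,t⟩,⟨t,t⟩⟩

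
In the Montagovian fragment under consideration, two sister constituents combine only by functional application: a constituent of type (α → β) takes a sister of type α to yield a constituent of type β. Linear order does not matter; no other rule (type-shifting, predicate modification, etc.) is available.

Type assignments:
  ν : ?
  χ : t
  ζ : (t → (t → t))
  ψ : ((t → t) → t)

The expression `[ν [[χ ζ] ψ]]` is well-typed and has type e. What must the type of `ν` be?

(t → e)

[ν [[χ ζ] ψ]] is required to be e. [[χ ζ] ψ] : t cannot yield e as functor, so ν : (t → e).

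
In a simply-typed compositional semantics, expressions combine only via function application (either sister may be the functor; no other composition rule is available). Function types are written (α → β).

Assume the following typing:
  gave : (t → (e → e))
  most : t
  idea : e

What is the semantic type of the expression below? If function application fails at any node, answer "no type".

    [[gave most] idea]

[gave most]: gave is (t → (e → e)), most is t; result (e → e).
[[gave most] idea]: [gave most] is (e → e), idea is e; result e.

e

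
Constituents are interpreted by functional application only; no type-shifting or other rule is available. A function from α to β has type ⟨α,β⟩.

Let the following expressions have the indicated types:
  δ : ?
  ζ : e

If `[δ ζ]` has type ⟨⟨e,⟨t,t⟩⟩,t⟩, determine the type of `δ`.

⟨e,⟨⟨e,⟨t,t⟩⟩,t⟩⟩

At [δ ζ] (required: ⟨⟨e,⟨t,t⟩⟩,t⟩): ζ is e, which is not a function with range ⟨⟨e,⟨t,t⟩⟩,t⟩; hence δ is the functor — type ⟨e,⟨⟨e,⟨t,t⟩⟩,t⟩⟩.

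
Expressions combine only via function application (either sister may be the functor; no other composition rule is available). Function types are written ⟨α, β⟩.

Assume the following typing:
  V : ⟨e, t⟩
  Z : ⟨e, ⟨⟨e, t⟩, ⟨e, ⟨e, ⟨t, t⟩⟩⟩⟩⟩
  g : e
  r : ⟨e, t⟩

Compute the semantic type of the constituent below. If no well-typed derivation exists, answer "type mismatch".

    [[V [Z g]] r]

type mismatch

[Z g]: ⟨e, ⟨⟨e, t⟩, ⟨e, ⟨e, ⟨t, t⟩⟩⟩⟩⟩ applied to e yields ⟨⟨e, t⟩, ⟨e, ⟨e, ⟨t, t⟩⟩⟩⟩.
[V [Z g]]: ⟨⟨e, t⟩, ⟨e, ⟨e, ⟨t, t⟩⟩⟩⟩ applied to ⟨e, t⟩ yields ⟨e, ⟨e, ⟨t, t⟩⟩⟩.
At [[V [Z g]] r]: neither ⟨e, ⟨e, ⟨t, t⟩⟩⟩ nor ⟨e, t⟩ can take the other as argument; the node is ill-typed.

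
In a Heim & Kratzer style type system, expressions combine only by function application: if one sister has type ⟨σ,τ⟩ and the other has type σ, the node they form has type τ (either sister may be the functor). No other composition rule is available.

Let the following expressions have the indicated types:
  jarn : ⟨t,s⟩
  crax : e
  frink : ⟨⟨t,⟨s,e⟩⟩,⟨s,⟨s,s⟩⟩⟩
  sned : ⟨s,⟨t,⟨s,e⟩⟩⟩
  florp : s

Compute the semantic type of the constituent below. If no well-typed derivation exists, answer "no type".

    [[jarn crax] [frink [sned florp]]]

[jarn crax]: ⟨t,s⟩ with e — neither is a function whose domain matches the other; composition fails here.

no type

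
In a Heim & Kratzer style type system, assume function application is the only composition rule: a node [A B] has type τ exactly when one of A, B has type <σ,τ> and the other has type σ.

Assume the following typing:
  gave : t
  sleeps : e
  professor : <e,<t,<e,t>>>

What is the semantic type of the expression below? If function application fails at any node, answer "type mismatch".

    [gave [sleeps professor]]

At [sleeps professor], professor : <e,<t,<e,t>>> takes sleeps : e, giving <t,<e,t>>.
At [gave [sleeps professor]], [sleeps professor] : <t,<e,t>> takes gave : t, giving <e,t>.

<e,t>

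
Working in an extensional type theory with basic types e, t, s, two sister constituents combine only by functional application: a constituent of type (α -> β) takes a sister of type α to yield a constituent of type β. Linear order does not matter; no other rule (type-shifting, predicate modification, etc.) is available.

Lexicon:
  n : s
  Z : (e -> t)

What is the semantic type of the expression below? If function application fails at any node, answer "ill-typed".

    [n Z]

ill-typed

At [n Z]: neither s nor (e -> t) can take the other as argument; the node is ill-typed.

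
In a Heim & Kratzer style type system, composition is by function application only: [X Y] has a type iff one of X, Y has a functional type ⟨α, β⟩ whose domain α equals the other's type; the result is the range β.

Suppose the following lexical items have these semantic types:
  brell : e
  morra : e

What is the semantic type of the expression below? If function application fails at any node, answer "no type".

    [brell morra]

[brell morra]: e and e cannot combine by function application — type clash.

no type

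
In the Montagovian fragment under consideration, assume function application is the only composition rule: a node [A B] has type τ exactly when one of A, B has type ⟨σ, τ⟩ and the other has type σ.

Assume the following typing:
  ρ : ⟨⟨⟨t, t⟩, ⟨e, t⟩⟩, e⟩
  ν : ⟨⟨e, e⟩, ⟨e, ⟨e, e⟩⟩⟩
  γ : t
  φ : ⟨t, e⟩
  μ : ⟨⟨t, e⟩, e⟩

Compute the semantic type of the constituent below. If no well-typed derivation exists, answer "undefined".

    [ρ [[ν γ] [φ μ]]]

[ν γ]: ⟨⟨e, e⟩, ⟨e, ⟨e, e⟩⟩⟩ and t cannot combine by function application — type clash.

undefined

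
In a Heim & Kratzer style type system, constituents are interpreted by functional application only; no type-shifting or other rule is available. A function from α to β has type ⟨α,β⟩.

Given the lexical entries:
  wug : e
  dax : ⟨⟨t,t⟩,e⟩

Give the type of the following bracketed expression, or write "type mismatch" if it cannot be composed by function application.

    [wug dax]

type mismatch

At [wug dax]: neither e nor ⟨⟨t,t⟩,e⟩ can take the other as argument; the node is ill-typed.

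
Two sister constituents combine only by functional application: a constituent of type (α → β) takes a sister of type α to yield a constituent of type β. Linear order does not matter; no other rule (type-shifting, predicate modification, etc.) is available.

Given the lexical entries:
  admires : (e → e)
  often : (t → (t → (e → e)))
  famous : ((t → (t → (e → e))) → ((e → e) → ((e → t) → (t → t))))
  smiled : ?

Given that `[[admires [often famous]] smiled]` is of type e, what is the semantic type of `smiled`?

(((e → t) → (t → t)) → e)

[[admires [often famous]] smiled] must have type e. The sister [admires [often famous]] has type ((e → t) → (t → t)); that is not a function onto e, so smiled must be the functor, of type (((e → t) → (t → t)) → e).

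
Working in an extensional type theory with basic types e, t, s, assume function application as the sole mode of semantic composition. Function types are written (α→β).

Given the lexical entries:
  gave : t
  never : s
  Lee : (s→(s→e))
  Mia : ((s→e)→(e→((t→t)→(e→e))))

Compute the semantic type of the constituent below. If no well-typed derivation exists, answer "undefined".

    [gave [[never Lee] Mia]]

At [never Lee], Lee : (s→(s→e)) takes never : s, giving (s→e).
At [[never Lee] Mia], Mia : ((s→e)→(e→((t→t)→(e→e)))) takes [never Lee] : (s→e), giving (e→((t→t)→(e→e))).
At [gave [[never Lee] Mia]]: neither t nor (e→((t→t)→(e→e))) can take the other as argument; the node is ill-typed.

undefined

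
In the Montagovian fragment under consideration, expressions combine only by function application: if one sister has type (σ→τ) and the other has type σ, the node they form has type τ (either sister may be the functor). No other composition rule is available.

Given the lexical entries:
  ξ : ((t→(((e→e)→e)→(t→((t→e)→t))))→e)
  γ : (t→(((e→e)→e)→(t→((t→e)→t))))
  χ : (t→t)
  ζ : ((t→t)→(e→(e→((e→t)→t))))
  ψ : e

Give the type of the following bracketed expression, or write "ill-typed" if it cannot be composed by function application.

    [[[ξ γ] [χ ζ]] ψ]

((e→t)→t)

[ξ γ] — ξ of type ((t→(((e→e)→e)→(t→((t→e)→t))))→e) combines with γ of type (t→(((e→e)→e)→(t→((t→e)→t)))): type e.
[χ ζ] — ζ of type ((t→t)→(e→(e→((e→t)→t)))) combines with χ of type (t→t): type (e→(e→((e→t)→t))).
[[ξ γ] [χ ζ]] — [χ ζ] of type (e→(e→((e→t)→t))) combines with [ξ γ] of type e: type (e→((e→t)→t)).
[[[ξ γ] [χ ζ]] ψ] — [[ξ γ] [χ ζ]] of type (e→((e→t)→t)) combines with ψ of type e: type ((e→t)→t).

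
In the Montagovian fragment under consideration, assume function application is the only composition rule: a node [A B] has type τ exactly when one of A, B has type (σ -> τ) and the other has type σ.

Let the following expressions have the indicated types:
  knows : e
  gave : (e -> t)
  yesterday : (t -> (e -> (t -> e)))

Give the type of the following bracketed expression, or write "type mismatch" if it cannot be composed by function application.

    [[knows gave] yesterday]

[knows gave]: gave is (e -> t), knows is e; result t.
[[knows gave] yesterday]: yesterday is (t -> (e -> (t -> e))), [knows gave] is t; result (e -> (t -> e)).

(e -> (t -> e))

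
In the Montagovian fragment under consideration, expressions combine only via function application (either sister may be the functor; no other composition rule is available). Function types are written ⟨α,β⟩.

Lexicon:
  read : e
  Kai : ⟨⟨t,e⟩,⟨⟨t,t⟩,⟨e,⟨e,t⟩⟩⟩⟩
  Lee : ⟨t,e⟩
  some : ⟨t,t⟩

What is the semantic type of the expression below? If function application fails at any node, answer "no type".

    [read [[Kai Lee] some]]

At [Kai Lee], Kai : ⟨⟨t,e⟩,⟨⟨t,t⟩,⟨e,⟨e,t⟩⟩⟩⟩ takes Lee : ⟨t,e⟩, giving ⟨⟨t,t⟩,⟨e,⟨e,t⟩⟩⟩.
At [[Kai Lee] some], [Kai Lee] : ⟨⟨t,t⟩,⟨e,⟨e,t⟩⟩⟩ takes some : ⟨t,t⟩, giving ⟨e,⟨e,t⟩⟩.
At [read [[Kai Lee] some]], [[Kai Lee] some] : ⟨e,⟨e,t⟩⟩ takes read : e, giving ⟨e,t⟩.

⟨e,t⟩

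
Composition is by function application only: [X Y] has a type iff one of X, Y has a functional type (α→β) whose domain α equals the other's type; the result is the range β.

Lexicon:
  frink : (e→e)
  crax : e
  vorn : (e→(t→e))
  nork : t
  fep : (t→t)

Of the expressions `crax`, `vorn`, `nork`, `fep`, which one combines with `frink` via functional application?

crax

crax — combines: frink : (e→e) takes crax : e as argument, giving e.
vorn : (e→(t→e)) — neither side's domain matches the other.
nork : t — neither side's domain matches the other.
fep : (t→t) — neither side's domain matches the other.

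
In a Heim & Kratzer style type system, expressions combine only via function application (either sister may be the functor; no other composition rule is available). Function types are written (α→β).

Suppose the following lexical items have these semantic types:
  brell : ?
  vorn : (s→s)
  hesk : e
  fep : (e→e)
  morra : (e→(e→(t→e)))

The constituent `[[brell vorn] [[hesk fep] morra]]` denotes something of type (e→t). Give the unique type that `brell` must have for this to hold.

((s→s)→((e→(t→e))→(e→t)))

At [[brell vorn] [[hesk fep] morra]] (required: (e→t)): [[hesk fep] morra] is (e→(t→e)), which is not a function with range (e→t); hence [brell vorn] is the functor — type ((e→(t→e))→(e→t)).
At [brell vorn] (required: ((e→(t→e))→(e→t))): vorn is (s→s), which is not a function with range ((e→(t→e))→(e→t)); hence brell is the functor — type ((s→s)→((e→(t→e))→(e→t))).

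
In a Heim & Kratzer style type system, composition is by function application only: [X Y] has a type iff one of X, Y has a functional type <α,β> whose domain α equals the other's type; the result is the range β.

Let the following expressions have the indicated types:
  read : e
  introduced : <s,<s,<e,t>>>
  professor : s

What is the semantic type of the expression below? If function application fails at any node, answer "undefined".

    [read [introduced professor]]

[introduced professor]: functor introduced : <s,<s,<e,t>>>, argument professor : s; result <s,<e,t>>.
[read [introduced professor]]: e with <s,<e,t>> — neither is a function whose domain matches the other; composition fails here.

undefined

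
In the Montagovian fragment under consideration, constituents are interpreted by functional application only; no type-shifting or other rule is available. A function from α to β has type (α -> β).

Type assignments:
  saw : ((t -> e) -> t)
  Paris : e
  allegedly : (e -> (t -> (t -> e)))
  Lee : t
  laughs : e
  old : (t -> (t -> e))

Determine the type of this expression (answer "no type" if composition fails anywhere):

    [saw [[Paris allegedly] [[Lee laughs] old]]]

no type

[Paris allegedly]: allegedly is (e -> (t -> (t -> e))), Paris is e; result (t -> (t -> e)).
[Lee laughs]: t with e — neither is a function whose domain matches the other; composition fails here.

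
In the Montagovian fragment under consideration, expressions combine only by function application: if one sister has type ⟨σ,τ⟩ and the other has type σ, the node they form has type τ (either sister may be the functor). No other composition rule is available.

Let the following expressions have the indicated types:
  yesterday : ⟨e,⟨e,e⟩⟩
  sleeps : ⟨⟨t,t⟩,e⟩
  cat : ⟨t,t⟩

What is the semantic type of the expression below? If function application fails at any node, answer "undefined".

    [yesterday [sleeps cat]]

[sleeps cat]: functor sleeps : ⟨⟨t,t⟩,e⟩, argument cat : ⟨t,t⟩; result e.
[yesterday [sleeps cat]]: functor yesterday : ⟨e,⟨e,e⟩⟩, argument [sleeps cat] : e; result ⟨e,e⟩.

⟨e,e⟩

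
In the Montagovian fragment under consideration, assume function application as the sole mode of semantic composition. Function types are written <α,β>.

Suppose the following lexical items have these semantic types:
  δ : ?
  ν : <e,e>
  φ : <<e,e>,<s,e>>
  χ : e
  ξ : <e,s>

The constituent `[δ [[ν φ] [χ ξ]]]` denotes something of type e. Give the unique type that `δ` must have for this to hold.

[δ [[ν φ] [χ ξ]]] is required to be e. [[ν φ] [χ ξ]] : e cannot yield e as functor, so δ : <e,e>.

<e,e>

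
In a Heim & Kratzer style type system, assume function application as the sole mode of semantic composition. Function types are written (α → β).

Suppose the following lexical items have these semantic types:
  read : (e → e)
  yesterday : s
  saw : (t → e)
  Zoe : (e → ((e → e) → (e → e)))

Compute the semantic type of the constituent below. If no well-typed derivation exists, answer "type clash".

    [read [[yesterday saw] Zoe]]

At [yesterday saw]: neither s nor (t → e) can take the other as argument; the node is ill-typed.

type clash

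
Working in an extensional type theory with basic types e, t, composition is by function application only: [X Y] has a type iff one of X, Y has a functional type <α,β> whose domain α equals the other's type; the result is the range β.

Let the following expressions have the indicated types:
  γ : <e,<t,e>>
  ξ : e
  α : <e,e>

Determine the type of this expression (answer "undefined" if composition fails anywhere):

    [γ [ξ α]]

[ξ α]: α is <e,e>, ξ is e; result e.
[γ [ξ α]]: γ is <e,<t,e>>, [ξ α] is e; result <t,e>.

<t,e>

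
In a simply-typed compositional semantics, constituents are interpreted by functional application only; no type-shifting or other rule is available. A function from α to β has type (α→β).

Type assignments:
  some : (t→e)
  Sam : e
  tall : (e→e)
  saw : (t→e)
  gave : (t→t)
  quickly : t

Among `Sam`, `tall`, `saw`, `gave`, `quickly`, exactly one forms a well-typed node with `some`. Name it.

quickly

Sam : e — no; some wants t, and Sam wants nothing (atomic).
tall : (e→e) — no; some wants t, and tall wants e.
saw : (t→e) — no; some wants t, and saw wants t.
gave : (t→t) — no; some wants t, and gave wants t.
quickly — combines: some : (t→e) takes quickly : t as argument, giving e.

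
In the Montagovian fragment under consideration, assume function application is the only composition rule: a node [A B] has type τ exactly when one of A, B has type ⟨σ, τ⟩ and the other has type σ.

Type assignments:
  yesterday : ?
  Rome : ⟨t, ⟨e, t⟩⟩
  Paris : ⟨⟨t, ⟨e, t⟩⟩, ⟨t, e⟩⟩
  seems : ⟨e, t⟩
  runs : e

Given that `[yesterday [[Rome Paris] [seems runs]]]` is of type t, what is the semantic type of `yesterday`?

[yesterday [[Rome Paris] [seems runs]]] is required to be t. [[Rome Paris] [seems runs]] : e cannot yield t as functor, so yesterday : ⟨e, t⟩.

⟨e, t⟩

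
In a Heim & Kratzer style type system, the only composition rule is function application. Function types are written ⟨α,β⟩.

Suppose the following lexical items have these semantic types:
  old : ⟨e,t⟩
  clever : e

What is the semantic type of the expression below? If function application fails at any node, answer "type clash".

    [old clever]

t

[old clever]: functor old : ⟨e,t⟩, argument clever : e; result t.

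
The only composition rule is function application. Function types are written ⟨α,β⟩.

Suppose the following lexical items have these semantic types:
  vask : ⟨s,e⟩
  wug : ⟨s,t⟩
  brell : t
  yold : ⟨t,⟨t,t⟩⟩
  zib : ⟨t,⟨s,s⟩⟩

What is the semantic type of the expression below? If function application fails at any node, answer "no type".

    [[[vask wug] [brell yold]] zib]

no type

At [vask wug]: neither ⟨s,e⟩ nor ⟨s,t⟩ can take the other as argument; the node is ill-typed.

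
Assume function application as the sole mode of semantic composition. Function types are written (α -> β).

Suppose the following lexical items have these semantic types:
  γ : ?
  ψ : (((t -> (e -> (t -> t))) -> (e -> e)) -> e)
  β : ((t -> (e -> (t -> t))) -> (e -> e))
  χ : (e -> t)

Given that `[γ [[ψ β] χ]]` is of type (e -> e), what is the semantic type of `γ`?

For [γ [[ψ β] χ]] to have type (e -> e) with [[ψ β] χ] of type t, γ must be the function: γ : (t -> (e -> e)).

(t -> (e -> e))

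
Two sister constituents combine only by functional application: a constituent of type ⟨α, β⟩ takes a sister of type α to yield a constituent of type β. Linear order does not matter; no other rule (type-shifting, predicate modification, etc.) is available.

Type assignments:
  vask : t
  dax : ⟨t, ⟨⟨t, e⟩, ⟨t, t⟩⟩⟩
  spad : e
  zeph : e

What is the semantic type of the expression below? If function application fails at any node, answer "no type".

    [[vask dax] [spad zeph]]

[vask dax]: functor dax : ⟨t, ⟨⟨t, e⟩, ⟨t, t⟩⟩⟩, argument vask : t; result ⟨⟨t, e⟩, ⟨t, t⟩⟩.
[spad zeph]: e with e — neither is a function whose domain matches the other; composition fails here.

no type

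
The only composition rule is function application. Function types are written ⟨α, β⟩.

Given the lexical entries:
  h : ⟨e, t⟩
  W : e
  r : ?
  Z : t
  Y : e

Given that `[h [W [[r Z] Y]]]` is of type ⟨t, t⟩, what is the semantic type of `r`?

⟨t, ⟨e, ⟨e, ⟨⟨e, t⟩, ⟨t, t⟩⟩⟩⟩⟩

For [h [W [[r Z] Y]]] to have type ⟨t, t⟩ with h of type ⟨e, t⟩, [W [[r Z] Y]] must be the function: [W [[r Z] Y]] : ⟨⟨e, t⟩, ⟨t, t⟩⟩.
For [W [[r Z] Y]] to have type ⟨⟨e, t⟩, ⟨t, t⟩⟩ with W of type e, [[r Z] Y] must be the function: [[r Z] Y] : ⟨e, ⟨⟨e, t⟩, ⟨t, t⟩⟩⟩.
For [[r Z] Y] to have type ⟨e, ⟨⟨e, t⟩, ⟨t, t⟩⟩⟩ with Y of type e, [r Z] must be the function: [r Z] : ⟨e, ⟨e, ⟨⟨e, t⟩, ⟨t, t⟩⟩⟩⟩.
For [r Z] to have type ⟨e, ⟨e, ⟨⟨e, t⟩, ⟨t, t⟩⟩⟩⟩ with Z of type t, r must be the function: r : ⟨t, ⟨e, ⟨e, ⟨⟨e, t⟩, ⟨t, t⟩⟩⟩⟩⟩.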